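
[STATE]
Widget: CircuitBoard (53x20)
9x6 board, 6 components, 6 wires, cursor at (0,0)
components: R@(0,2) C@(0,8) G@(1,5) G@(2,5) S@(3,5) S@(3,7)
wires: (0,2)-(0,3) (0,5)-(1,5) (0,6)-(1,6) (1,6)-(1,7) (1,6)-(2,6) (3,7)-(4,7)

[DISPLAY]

   0 1 2 3 4 5 6 7 8                                 
0  [.]      R ─ ·       ·   ·       C                
                        │   │                        
1                       G   · ─ ·                    
                            │                        
2                       G   ·                        
                                                     
3                       S       S                    
                                │                    
4                               ·                    
                                                     
5                                                    
Cursor: (0,0)                                        
                                                     
                                                     
                                                     
                                                     
                                                     
                                                     
                                                     


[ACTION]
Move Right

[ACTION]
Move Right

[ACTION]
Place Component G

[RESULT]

   0 1 2 3 4 5 6 7 8                                 
0          [G]─ ·       ·   ·       C                
                        │   │                        
1                       G   · ─ ·                    
                            │                        
2                       G   ·                        
                                                     
3                       S       S                    
                                │                    
4                               ·                    
                                                     
5                                                    
Cursor: (0,2)                                        
                                                     
                                                     
                                                     
                                                     
                                                     
                                                     
                                                     


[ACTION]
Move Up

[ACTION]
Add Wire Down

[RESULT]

   0 1 2 3 4 5 6 7 8                                 
0          [G]─ ·       ·   ·       C                
            │           │   │                        
1           ·           G   · ─ ·                    
                            │                        
2                       G   ·                        
                                                     
3                       S       S                    
                                │                    
4                               ·                    
                                                     
5                                                    
Cursor: (0,2)                                        
                                                     
                                                     
                                                     
                                                     
                                                     
                                                     
                                                     


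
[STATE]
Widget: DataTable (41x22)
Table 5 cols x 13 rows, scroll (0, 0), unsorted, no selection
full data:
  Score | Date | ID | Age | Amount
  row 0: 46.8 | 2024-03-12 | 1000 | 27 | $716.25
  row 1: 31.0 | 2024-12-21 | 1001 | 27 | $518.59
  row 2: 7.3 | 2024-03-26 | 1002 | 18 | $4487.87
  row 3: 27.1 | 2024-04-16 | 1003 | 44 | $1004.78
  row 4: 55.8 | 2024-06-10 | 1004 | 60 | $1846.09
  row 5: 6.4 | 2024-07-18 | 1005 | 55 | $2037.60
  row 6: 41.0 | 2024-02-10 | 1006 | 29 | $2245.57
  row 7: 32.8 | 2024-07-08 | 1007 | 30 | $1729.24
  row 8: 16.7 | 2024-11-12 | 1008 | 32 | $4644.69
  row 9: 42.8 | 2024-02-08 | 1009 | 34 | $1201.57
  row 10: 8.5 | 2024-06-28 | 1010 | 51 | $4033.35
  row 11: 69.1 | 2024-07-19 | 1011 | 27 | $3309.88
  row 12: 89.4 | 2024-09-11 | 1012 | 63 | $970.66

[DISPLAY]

Score│Date      │ID  │Age│Amount         
─────┼──────────┼────┼───┼────────       
46.8 │2024-03-12│1000│27 │$716.25        
31.0 │2024-12-21│1001│27 │$518.59        
7.3  │2024-03-26│1002│18 │$4487.87       
27.1 │2024-04-16│1003│44 │$1004.78       
55.8 │2024-06-10│1004│60 │$1846.09       
6.4  │2024-07-18│1005│55 │$2037.60       
41.0 │2024-02-10│1006│29 │$2245.57       
32.8 │2024-07-08│1007│30 │$1729.24       
16.7 │2024-11-12│1008│32 │$4644.69       
42.8 │2024-02-08│1009│34 │$1201.57       
8.5  │2024-06-28│1010│51 │$4033.35       
69.1 │2024-07-19│1011│27 │$3309.88       
89.4 │2024-09-11│1012│63 │$970.66        
                                         
                                         
                                         
                                         
                                         
                                         
                                         


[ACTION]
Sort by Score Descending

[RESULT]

Scor▼│Date      │ID  │Age│Amount         
─────┼──────────┼────┼───┼────────       
89.4 │2024-09-11│1012│63 │$970.66        
69.1 │2024-07-19│1011│27 │$3309.88       
55.8 │2024-06-10│1004│60 │$1846.09       
46.8 │2024-03-12│1000│27 │$716.25        
42.8 │2024-02-08│1009│34 │$1201.57       
41.0 │2024-02-10│1006│29 │$2245.57       
32.8 │2024-07-08│1007│30 │$1729.24       
31.0 │2024-12-21│1001│27 │$518.59        
27.1 │2024-04-16│1003│44 │$1004.78       
16.7 │2024-11-12│1008│32 │$4644.69       
8.5  │2024-06-28│1010│51 │$4033.35       
7.3  │2024-03-26│1002│18 │$4487.87       
6.4  │2024-07-18│1005│55 │$2037.60       
                                         
                                         
                                         
                                         
                                         
                                         
                                         


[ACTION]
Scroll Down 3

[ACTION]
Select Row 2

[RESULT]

Scor▼│Date      │ID  │Age│Amount         
─────┼──────────┼────┼───┼────────       
89.4 │2024-09-11│1012│63 │$970.66        
69.1 │2024-07-19│1011│27 │$3309.88       
>5.8 │2024-06-10│1004│60 │$1846.09       
46.8 │2024-03-12│1000│27 │$716.25        
42.8 │2024-02-08│1009│34 │$1201.57       
41.0 │2024-02-10│1006│29 │$2245.57       
32.8 │2024-07-08│1007│30 │$1729.24       
31.0 │2024-12-21│1001│27 │$518.59        
27.1 │2024-04-16│1003│44 │$1004.78       
16.7 │2024-11-12│1008│32 │$4644.69       
8.5  │2024-06-28│1010│51 │$4033.35       
7.3  │2024-03-26│1002│18 │$4487.87       
6.4  │2024-07-18│1005│55 │$2037.60       
                                         
                                         
                                         
                                         
                                         
                                         
                                         


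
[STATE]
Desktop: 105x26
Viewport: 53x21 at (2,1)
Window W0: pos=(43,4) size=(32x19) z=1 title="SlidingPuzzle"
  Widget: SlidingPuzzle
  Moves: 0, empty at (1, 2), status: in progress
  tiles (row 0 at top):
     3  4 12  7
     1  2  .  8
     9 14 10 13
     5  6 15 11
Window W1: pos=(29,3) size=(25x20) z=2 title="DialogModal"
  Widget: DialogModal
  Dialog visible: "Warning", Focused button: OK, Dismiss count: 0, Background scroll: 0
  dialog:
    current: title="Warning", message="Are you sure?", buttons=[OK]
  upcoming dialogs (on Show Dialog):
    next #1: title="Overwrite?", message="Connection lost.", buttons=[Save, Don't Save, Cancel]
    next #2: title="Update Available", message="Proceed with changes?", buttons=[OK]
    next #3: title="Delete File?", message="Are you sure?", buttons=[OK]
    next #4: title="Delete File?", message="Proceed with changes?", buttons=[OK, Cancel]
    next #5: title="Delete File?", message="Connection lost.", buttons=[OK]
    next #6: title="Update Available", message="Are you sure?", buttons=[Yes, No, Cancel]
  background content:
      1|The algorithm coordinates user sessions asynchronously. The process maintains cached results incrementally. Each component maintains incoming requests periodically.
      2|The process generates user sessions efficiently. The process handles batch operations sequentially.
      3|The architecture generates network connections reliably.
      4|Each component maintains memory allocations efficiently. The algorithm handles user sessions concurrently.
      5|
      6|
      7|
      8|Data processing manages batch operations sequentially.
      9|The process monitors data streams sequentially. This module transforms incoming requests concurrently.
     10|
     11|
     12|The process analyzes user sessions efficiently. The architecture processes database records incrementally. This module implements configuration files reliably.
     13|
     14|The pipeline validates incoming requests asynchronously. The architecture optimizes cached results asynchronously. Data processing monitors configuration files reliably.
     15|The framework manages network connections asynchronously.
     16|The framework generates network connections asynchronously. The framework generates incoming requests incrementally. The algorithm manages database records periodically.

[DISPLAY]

                                                     
                                                     
                           ┏━━━━━━━━━━━━━━━━━━━━━━━┓ 
                           ┃ DialogModal           ┃━
                           ┠───────────────────────┨z
                           ┃The algorithm coordinat┃─
                           ┃The process generates u┃┬
                           ┃The architecture genera┃│
                           ┃Each component maintain┃┼
                           ┃                       ┃│
                           ┃   ┌───────────────┐   ┃┼
                           ┃   │    Warning    │   ┃│
                           ┃Dat│ Are you sure? │ges┃┼
                           ┃The│      [OK]     │ da┃│
                           ┃   └───────────────┘   ┃┴
                           ┃                       ┃ 
                           ┃The process analyzes us┃ 
                           ┃                       ┃ 
                           ┃The pipeline validates ┃ 
                           ┃The framework manages n┃ 
                           ┃The framework generates┃ 


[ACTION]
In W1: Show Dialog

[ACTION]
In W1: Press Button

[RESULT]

                                                     
                                                     
                           ┏━━━━━━━━━━━━━━━━━━━━━━━┓ 
                           ┃ DialogModal           ┃━
                           ┠───────────────────────┨z
                           ┃The algorithm coordinat┃─
                           ┃The process generates u┃┬
                           ┃The architecture genera┃│
                           ┃Each component maintain┃┼
                           ┃                       ┃│
                           ┃                       ┃┼
                           ┃                       ┃│
                           ┃Data processing manages┃┼
                           ┃The process monitors da┃│
                           ┃                       ┃┴
                           ┃                       ┃ 
                           ┃The process analyzes us┃ 
                           ┃                       ┃ 
                           ┃The pipeline validates ┃ 
                           ┃The framework manages n┃ 
                           ┃The framework generates┃ 


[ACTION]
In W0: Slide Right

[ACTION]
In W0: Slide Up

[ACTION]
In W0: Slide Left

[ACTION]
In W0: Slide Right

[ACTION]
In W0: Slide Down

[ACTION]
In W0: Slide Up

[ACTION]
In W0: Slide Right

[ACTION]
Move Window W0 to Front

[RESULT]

                                                     
                                                     
                           ┏━━━━━━━━━━━━━━━━━━━━━━━┓ 
                           ┃ DialogModal ┏━━━━━━━━━━━
                           ┠─────────────┃ SlidingPuz
                           ┃The algorithm┠───────────
                           ┃The process g┃┌────┬────┬
                           ┃The architect┃│  3 │  4 │
                           ┃Each componen┃├────┼────┼
                           ┃             ┃│  1 │ 14 │
                           ┃             ┃├────┼────┼
                           ┃             ┃│    │  9 │
                           ┃Data processi┃├────┼────┼
                           ┃The process m┃│  5 │  6 │
                           ┃             ┃└────┴────┴
                           ┃             ┃Moves: 7   
                           ┃The process a┃           
                           ┃             ┃           
                           ┃The pipeline ┃           
                           ┃The framework┃           
                           ┃The framework┃           


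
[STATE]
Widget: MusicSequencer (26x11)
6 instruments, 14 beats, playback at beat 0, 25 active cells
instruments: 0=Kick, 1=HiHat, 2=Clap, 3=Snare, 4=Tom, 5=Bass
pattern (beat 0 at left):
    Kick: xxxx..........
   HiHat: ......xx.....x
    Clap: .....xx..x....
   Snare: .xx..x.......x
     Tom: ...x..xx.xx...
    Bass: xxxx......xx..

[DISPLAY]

      ▼1234567890123      
  Kick████··········      
 HiHat······██·····█      
  Clap·····██··█····      
 Snare·██··█·······█      
   Tom···█··██·██···      
  Bass████······██··      
                          
                          
                          
                          


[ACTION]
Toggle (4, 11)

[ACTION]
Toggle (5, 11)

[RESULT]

      ▼1234567890123      
  Kick████··········      
 HiHat······██·····█      
  Clap·····██··█····      
 Snare·██··█·······█      
   Tom···█··██·███··      
  Bass████······█···      
                          
                          
                          
                          


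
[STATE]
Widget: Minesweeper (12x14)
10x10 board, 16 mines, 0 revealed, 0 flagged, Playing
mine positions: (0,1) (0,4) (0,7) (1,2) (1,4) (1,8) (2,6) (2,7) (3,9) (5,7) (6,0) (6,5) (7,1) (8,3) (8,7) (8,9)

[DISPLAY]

■■■■■■■■■■  
■■■■■■■■■■  
■■■■■■■■■■  
■■■■■■■■■■  
■■■■■■■■■■  
■■■■■■■■■■  
■■■■■■■■■■  
■■■■■■■■■■  
■■■■■■■■■■  
■■■■■■■■■■  
            
            
            
            


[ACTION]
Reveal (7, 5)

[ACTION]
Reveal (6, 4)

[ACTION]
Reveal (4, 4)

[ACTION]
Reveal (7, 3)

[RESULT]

■■■■■■■■■■  
12■■■■■■■■  
 11212■■■■  
     12■■■  
      1■■■  
11  112■■■  
■21 1■■■■■  
■■2121■■■■  
■■■■■■■■■■  
■■■■■■■■■■  
            
            
            
            


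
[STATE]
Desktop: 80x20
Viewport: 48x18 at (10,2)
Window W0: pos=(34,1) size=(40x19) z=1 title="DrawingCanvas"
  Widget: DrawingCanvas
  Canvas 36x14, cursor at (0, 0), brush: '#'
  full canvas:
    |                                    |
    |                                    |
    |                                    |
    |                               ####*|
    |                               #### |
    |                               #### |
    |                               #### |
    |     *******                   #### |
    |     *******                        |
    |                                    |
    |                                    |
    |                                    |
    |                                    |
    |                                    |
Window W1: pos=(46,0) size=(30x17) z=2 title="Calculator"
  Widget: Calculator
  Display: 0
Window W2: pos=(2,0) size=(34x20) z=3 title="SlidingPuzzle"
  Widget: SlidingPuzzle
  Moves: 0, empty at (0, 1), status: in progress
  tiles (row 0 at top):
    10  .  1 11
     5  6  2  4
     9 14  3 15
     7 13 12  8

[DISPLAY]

─────────────────────────┨DrawingCan┠───────────
───┬────┬────┐           ┃──────────┃           
   │  1 │ 11 │           ┃          ┃┌───┬───┬──
───┼────┼────┤           ┃          ┃│ 7 │ 8 │ 9
 6 │  2 │  4 │           ┃          ┃├───┼───┼──
───┼────┼────┤           ┃          ┃│ 4 │ 5 │ 6
14 │  3 │ 15 │           ┃          ┃├───┼───┼──
───┼────┼────┤           ┃          ┃│ 1 │ 2 │ 3
13 │ 12 │  8 │           ┃          ┃├───┼───┼──
───┴────┴────┘           ┃    ******┃│ 0 │ . │ =
0                        ┃    ******┃├───┼───┼──
                         ┃          ┃│ C │ MC│ M
                         ┃          ┃└───┴───┴──
                         ┃          ┃           
                         ┃          ┗━━━━━━━━━━━
                         ┃                      
                         ┃                      
━━━━━━━━━━━━━━━━━━━━━━━━━┛━━━━━━━━━━━━━━━━━━━━━━


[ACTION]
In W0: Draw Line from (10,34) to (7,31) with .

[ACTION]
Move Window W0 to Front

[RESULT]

────────────────────────┃ DrawingCanvas         
───┬────┬────┐          ┠───────────────────────
   │  1 │ 11 │          ┃+                      
───┼────┼────┤          ┃                       
 6 │  2 │  4 │          ┃                       
───┼────┼────┤          ┃                       
14 │  3 │ 15 │          ┃                       
───┼────┼────┤          ┃                       
13 │ 12 │  8 │          ┃                       
───┴────┴────┘          ┃     *******           
0                       ┃     *******           
                        ┃                       
                        ┃                       
                        ┃                       
                        ┃                       
                        ┃                       
                        ┃                       
━━━━━━━━━━━━━━━━━━━━━━━━┗━━━━━━━━━━━━━━━━━━━━━━━


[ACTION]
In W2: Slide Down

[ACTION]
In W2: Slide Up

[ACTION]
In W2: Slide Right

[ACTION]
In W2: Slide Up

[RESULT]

────────────────────────┃ DrawingCanvas         
───┬────┬────┐          ┠───────────────────────
 6 │  1 │ 11 │          ┃+                      
───┼────┼────┤          ┃                       
 5 │  2 │  4 │          ┃                       
───┼────┼────┤          ┃                       
14 │  3 │ 15 │          ┃                       
───┼────┼────┤          ┃                       
13 │ 12 │  8 │          ┃                       
───┴────┴────┘          ┃     *******           
3                       ┃     *******           
                        ┃                       
                        ┃                       
                        ┃                       
                        ┃                       
                        ┃                       
                        ┃                       
━━━━━━━━━━━━━━━━━━━━━━━━┗━━━━━━━━━━━━━━━━━━━━━━━


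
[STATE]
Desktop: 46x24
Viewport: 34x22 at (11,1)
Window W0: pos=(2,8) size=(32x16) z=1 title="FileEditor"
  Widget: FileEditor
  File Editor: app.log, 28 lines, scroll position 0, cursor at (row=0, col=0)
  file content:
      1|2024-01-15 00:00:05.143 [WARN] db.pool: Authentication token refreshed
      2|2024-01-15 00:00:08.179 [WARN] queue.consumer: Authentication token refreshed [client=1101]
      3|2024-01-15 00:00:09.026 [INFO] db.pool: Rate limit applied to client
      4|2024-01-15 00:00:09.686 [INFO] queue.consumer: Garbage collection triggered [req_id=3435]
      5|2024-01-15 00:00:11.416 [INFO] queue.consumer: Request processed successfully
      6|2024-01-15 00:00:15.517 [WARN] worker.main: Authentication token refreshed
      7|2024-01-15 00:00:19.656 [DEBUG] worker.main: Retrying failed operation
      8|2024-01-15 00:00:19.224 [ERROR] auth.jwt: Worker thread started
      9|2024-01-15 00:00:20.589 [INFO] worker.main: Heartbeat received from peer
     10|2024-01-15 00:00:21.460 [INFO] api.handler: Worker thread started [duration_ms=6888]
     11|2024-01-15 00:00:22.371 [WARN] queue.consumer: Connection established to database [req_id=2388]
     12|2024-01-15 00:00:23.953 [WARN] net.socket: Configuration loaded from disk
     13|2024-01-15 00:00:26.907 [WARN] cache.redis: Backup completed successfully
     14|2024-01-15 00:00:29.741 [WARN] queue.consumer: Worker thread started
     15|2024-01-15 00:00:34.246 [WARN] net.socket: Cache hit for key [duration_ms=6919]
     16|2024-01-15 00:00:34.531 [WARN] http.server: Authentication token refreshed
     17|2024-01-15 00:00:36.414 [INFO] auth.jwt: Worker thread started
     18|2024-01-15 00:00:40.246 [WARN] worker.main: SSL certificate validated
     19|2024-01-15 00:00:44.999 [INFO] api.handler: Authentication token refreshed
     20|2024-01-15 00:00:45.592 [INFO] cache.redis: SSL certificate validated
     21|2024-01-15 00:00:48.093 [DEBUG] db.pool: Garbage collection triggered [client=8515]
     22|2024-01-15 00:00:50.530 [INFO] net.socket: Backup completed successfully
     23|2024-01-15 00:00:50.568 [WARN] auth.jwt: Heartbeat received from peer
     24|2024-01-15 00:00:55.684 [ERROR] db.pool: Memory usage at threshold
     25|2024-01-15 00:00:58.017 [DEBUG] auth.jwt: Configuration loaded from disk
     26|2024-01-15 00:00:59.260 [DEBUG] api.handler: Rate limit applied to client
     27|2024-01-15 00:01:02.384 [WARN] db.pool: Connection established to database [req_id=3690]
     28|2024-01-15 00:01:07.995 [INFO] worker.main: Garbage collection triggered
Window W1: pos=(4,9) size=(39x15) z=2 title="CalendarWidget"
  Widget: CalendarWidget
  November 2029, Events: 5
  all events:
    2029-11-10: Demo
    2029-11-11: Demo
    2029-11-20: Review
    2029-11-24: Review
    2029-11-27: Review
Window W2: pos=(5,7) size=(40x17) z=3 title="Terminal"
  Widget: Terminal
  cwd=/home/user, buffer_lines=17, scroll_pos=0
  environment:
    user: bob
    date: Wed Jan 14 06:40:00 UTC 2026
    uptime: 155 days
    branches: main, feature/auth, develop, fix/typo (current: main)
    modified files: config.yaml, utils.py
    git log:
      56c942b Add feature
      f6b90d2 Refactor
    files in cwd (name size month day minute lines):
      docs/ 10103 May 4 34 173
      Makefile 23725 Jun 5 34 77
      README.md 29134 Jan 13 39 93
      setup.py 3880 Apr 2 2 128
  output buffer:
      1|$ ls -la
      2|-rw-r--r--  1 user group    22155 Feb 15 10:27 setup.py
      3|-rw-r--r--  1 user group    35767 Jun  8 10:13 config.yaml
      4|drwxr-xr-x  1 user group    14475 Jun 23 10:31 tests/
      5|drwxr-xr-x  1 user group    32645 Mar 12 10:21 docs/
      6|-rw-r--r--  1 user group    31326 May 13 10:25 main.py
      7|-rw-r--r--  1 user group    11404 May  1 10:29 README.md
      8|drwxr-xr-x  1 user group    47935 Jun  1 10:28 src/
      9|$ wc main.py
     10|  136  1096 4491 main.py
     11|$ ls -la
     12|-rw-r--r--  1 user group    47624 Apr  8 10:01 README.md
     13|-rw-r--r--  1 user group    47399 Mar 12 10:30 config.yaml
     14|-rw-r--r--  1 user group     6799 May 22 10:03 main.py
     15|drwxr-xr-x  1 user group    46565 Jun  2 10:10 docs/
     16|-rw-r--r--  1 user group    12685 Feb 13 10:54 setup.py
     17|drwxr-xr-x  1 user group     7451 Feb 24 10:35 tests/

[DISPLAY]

                                  
                                  
                                  
                                  
                                  
                                  
━━━━━━━━━━━━━━━━━━━━━━━━━━━━━━━━━┓
inal                             ┃
─────────────────────────────────┨
-la                              ┃
--r--  1 user group    22155 Feb ┃
--r--  1 user group    35767 Jun ┃
-xr-x  1 user group    14475 Jun ┃
-xr-x  1 user group    32645 Mar ┃
--r--  1 user group    31326 May ┃
--r--  1 user group    11404 May ┃
-xr-x  1 user group    47935 Jun ┃
main.py                          ┃
  1096 4491 main.py              ┃
-la                              ┃
--r--  1 user group    47624 Apr ┃
--r--  1 user group    47399 Mar ┃


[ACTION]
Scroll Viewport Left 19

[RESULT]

                                  
                                  
                                  
                                  
                                  
                                  
     ┏━━━━━━━━━━━━━━━━━━━━━━━━━━━━
  ┏━━┃ Terminal                   
  ┃ ┏┠────────────────────────────
  ┠─┃┃$ ls -la                    
  ┃█┠┃-rw-r--r--  1 user group    
  ┃2┃┃-rw-r--r--  1 user group    
  ┃2┃┃drwxr-xr-x  1 user group    
  ┃2┃┃drwxr-xr-x  1 user group    
  ┃2┃┃-rw-r--r--  1 user group    
  ┃2┃┃-rw-r--r--  1 user group    
  ┃2┃┃drwxr-xr-x  1 user group    
  ┃2┃┃$ wc main.py                
  ┃2┃┃  136  1096 4491 main.py    
  ┃2┃┃$ ls -la                    
  ┃2┃┃-rw-r--r--  1 user group    
  ┃2┃┃-rw-r--r--  1 user group    


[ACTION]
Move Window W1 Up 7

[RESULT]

                                  
    ┏━━━━━━━━━━━━━━━━━━━━━━━━━━━━━
    ┃ CalendarWidget              
    ┠─────────────────────────────
    ┃            November 2029    
    ┃Mo Tu We Th Fr Sa Su         
    ┃┏━━━━━━━━━━━━━━━━━━━━━━━━━━━━
  ┏━┃┃ Terminal                   
  ┃ ┃┠────────────────────────────
  ┠─┃┃$ ls -la                    
  ┃█┃┃-rw-r--r--  1 user group    
  ┃2┃┃-rw-r--r--  1 user group    
  ┃2┃┃drwxr-xr-x  1 user group    
  ┃2┃┃drwxr-xr-x  1 user group    
  ┃2┃┃-rw-r--r--  1 user group    
  ┃2┗┃-rw-r--r--  1 user group    
  ┃20┃drwxr-xr-x  1 user group    
  ┃20┃$ wc main.py                
  ┃20┃  136  1096 4491 main.py    
  ┃20┃$ ls -la                    
  ┃20┃-rw-r--r--  1 user group    
  ┃20┃-rw-r--r--  1 user group    


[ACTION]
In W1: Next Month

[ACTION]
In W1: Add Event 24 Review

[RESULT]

                                  
    ┏━━━━━━━━━━━━━━━━━━━━━━━━━━━━━
    ┃ CalendarWidget              
    ┠─────────────────────────────
    ┃            December 2029    
    ┃Mo Tu We Th Fr Sa Su         
    ┃┏━━━━━━━━━━━━━━━━━━━━━━━━━━━━
  ┏━┃┃ Terminal                   
  ┃ ┃┠────────────────────────────
  ┠─┃┃$ ls -la                    
  ┃█┃┃-rw-r--r--  1 user group    
  ┃2┃┃-rw-r--r--  1 user group    
  ┃2┃┃drwxr-xr-x  1 user group    
  ┃2┃┃drwxr-xr-x  1 user group    
  ┃2┃┃-rw-r--r--  1 user group    
  ┃2┗┃-rw-r--r--  1 user group    
  ┃20┃drwxr-xr-x  1 user group    
  ┃20┃$ wc main.py                
  ┃20┃  136  1096 4491 main.py    
  ┃20┃$ ls -la                    
  ┃20┃-rw-r--r--  1 user group    
  ┃20┃-rw-r--r--  1 user group    


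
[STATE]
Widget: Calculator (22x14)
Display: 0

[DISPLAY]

                     0
┌───┬───┬───┬───┐     
│ 7 │ 8 │ 9 │ ÷ │     
├───┼───┼───┼───┤     
│ 4 │ 5 │ 6 │ × │     
├───┼───┼───┼───┤     
│ 1 │ 2 │ 3 │ - │     
├───┼───┼───┼───┤     
│ 0 │ . │ = │ + │     
├───┼───┼───┼───┤     
│ C │ MC│ MR│ M+│     
└───┴───┴───┴───┘     
                      
                      


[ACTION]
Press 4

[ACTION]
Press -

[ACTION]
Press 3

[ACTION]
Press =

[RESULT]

                     1
┌───┬───┬───┬───┐     
│ 7 │ 8 │ 9 │ ÷ │     
├───┼───┼───┼───┤     
│ 4 │ 5 │ 6 │ × │     
├───┼───┼───┼───┤     
│ 1 │ 2 │ 3 │ - │     
├───┼───┼───┼───┤     
│ 0 │ . │ = │ + │     
├───┼───┼───┼───┤     
│ C │ MC│ MR│ M+│     
└───┴───┴───┴───┘     
                      
                      


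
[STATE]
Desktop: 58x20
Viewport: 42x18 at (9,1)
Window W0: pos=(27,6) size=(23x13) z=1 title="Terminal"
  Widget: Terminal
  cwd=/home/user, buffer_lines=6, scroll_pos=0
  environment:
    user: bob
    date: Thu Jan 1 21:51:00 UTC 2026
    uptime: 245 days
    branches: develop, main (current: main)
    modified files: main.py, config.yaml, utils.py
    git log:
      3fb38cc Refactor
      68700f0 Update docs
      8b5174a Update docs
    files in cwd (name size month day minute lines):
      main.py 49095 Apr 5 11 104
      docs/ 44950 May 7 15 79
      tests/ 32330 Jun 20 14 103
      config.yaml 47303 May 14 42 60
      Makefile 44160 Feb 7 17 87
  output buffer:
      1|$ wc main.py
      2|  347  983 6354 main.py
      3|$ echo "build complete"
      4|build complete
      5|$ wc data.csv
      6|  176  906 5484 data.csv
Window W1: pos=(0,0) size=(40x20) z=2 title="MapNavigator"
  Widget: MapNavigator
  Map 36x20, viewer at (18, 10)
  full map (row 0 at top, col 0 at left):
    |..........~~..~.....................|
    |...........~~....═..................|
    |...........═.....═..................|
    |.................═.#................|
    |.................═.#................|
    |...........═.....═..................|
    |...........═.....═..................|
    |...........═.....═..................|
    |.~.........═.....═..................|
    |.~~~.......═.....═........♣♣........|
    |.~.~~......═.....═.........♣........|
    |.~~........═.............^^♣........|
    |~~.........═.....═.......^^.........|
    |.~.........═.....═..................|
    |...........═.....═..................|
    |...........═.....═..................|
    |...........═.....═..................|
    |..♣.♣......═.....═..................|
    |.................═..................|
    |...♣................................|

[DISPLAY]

gator                         ┃           
──────────────────────────────┨           
....═.....═.................. ┃           
..........═.#................ ┃           
..........═.#................ ┃           
....═.....═.................. ┃━━━━━━━━━┓ 
....═.....═.................. ┃         ┃ 
....═.....═.................. ┃─────────┨ 
....═.....═.................. ┃         ┃ 
....═.....═........♣♣........ ┃354 main.┃ 
....═.....═@........♣........ ┃d complet┃ 
....═.............^^♣........ ┃te       ┃ 
....═.....═.......^^......... ┃v        ┃ 
....═.....═.................. ┃484 data.┃ 
....═.....═.................. ┃         ┃ 
....═.....═.................. ┃         ┃ 
....═.....═.................. ┃         ┃ 
....═.....═.................. ┃━━━━━━━━━┛ 


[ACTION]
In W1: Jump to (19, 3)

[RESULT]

gator                         ┃           
──────────────────────────────┨           
                              ┃           
                              ┃           
                              ┃           
                              ┃━━━━━━━━━┓ 
                              ┃         ┃ 
..~~..~.....................  ┃─────────┨ 
...~~....═..................  ┃         ┃ 
...═.....═..................  ┃354 main.┃ 
.........═.@................  ┃d complet┃ 
.........═.#................  ┃te       ┃ 
...═.....═..................  ┃v        ┃ 
...═.....═..................  ┃484 data.┃ 
...═.....═..................  ┃         ┃ 
...═.....═..................  ┃         ┃ 
...═.....═........♣♣........  ┃         ┃ 
...═.....═.........♣........  ┃━━━━━━━━━┛ 


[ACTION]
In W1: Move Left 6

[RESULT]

gator                         ┃           
──────────────────────────────┨           
                              ┃           
                              ┃           
                              ┃           
                              ┃━━━━━━━━━┓ 
                              ┃         ┃ 
........~~..~.................┃─────────┨ 
.........~~....═..............┃         ┃ 
.........═.....═..............┃354 main.┃ 
...........@...═.#............┃d complet┃ 
...............═.#............┃te       ┃ 
.........═.....═..............┃v        ┃ 
.........═.....═..............┃484 data.┃ 
.........═.....═..............┃         ┃ 
.........═.....═..............┃         ┃ 
~~.......═.....═........♣♣....┃         ┃ 
.~~......═.....═.........♣....┃━━━━━━━━━┛ 


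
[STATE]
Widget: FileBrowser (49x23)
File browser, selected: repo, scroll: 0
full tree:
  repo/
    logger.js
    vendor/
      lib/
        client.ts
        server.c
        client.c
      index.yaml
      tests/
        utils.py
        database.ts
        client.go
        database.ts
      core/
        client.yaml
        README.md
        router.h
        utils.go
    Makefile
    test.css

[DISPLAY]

> [-] repo/                                      
    logger.js                                    
    [+] vendor/                                  
    Makefile                                     
    test.css                                     
                                                 
                                                 
                                                 
                                                 
                                                 
                                                 
                                                 
                                                 
                                                 
                                                 
                                                 
                                                 
                                                 
                                                 
                                                 
                                                 
                                                 
                                                 


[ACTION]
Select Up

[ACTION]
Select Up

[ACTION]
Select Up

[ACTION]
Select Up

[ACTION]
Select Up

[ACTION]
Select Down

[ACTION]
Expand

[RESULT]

  [-] repo/                                      
  > logger.js                                    
    [+] vendor/                                  
    Makefile                                     
    test.css                                     
                                                 
                                                 
                                                 
                                                 
                                                 
                                                 
                                                 
                                                 
                                                 
                                                 
                                                 
                                                 
                                                 
                                                 
                                                 
                                                 
                                                 
                                                 


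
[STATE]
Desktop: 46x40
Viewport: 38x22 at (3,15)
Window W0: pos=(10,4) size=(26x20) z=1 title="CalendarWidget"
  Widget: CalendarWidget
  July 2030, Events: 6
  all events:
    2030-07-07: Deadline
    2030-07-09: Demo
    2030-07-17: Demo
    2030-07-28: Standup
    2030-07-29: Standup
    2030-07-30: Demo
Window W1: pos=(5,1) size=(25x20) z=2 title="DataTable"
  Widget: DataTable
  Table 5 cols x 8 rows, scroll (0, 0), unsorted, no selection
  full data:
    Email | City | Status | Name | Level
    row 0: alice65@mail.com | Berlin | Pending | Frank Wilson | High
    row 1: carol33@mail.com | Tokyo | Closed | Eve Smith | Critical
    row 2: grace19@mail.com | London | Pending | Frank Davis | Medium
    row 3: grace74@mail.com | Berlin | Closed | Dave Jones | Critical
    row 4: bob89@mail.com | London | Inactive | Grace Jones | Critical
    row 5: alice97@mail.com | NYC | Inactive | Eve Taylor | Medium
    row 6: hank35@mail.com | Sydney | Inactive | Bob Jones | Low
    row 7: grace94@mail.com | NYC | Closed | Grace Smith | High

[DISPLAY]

  ┃                       ┃     ┃     
  ┃                       ┃     ┃     
  ┃                       ┃     ┃     
  ┃                       ┃     ┃     
  ┃                       ┃     ┃     
  ┗━━━━━━━━━━━━━━━━━━━━━━━┛     ┃     
       ┃                        ┃     
       ┃                        ┃     
       ┗━━━━━━━━━━━━━━━━━━━━━━━━┛     
                                      
                                      
                                      
                                      
                                      
                                      
                                      
                                      
                                      
                                      
                                      
                                      
                                      


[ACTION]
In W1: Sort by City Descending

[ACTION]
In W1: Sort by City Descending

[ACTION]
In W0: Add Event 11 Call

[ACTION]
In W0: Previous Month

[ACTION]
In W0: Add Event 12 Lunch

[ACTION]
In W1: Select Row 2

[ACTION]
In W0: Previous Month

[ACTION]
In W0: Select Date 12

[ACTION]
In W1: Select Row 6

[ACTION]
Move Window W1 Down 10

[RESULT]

  ┃────────────────┼──────┃     ┃     
  ┃carol33@mail.com│Tokyo ┃     ┃     
  ┃hank35@mail.com │Sydney┃     ┃     
  ┃alice97@mail.com│NYC   ┃     ┃     
  ┃grace94@mail.com│NYC   ┃     ┃     
  ┃grace19@mail.com│London┃     ┃     
  ┃bob89@mail.com  │London┃     ┃     
  ┃>lice65@mail.com│Berlin┃     ┃     
  ┃grace74@mail.com│Berlin┃━━━━━┛     
  ┃                       ┃           
  ┃                       ┃           
  ┃                       ┃           
  ┃                       ┃           
  ┃                       ┃           
  ┃                       ┃           
  ┗━━━━━━━━━━━━━━━━━━━━━━━┛           
                                      
                                      
                                      
                                      
                                      
                                      
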